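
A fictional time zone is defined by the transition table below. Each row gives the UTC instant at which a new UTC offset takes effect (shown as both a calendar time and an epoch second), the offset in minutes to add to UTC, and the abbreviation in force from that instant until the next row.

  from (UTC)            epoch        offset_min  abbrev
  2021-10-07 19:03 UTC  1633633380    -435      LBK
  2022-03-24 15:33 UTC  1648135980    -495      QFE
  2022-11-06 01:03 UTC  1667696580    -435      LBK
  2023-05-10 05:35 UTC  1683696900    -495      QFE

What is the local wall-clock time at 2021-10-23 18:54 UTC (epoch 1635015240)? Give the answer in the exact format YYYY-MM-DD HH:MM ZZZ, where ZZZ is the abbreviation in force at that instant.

2021-10-23 11:39 LBK

Query: 2021-10-23 18:54 UTC
Rule 1/4 (LBK, -07:15): 2021-10-07 19:03 UTC ≤ query < 2022-03-24 15:33 UTC
18·60 + 54 - 435 = 699 min
699 = 0·1440 + 699; 699 = 11·60 + 39 → 11:39, same day
→ 2021-10-23 11:39 LBK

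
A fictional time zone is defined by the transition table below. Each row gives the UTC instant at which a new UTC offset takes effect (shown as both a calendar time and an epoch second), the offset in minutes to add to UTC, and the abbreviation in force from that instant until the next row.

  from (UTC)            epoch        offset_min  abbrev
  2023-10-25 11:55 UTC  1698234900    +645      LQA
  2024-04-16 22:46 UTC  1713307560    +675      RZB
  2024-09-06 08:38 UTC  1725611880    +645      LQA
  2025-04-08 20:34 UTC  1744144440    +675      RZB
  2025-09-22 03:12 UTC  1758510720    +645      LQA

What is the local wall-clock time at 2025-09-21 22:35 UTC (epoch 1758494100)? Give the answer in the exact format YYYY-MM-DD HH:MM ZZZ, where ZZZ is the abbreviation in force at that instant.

2025-09-22 09:50 RZB

Query: 2025-09-21 22:35 UTC
Rule 4/5 (RZB, +11:15): 2025-04-08 20:34 UTC ≤ query < 2025-09-22 03:12 UTC
22·60 + 35 + 675 = 2030 min
2030 = 1·1440 + 590; 590 = 9·60 + 50 → 09:50, 2025-09-21 + 1 day = 2025-09-22
→ 2025-09-22 09:50 RZB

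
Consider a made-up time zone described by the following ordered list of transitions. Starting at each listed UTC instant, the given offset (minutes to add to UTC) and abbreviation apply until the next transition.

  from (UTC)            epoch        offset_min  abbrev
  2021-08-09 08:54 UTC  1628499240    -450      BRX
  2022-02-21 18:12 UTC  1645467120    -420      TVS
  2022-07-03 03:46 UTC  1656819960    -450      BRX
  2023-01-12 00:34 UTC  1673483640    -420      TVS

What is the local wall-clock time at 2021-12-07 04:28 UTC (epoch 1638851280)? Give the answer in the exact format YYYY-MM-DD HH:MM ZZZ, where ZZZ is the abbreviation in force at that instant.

2021-12-06 20:58 BRX

Query: 2021-12-07 04:28 UTC
Rule 1/4 (BRX, -07:30): 2021-08-09 08:54 UTC ≤ query < 2022-02-21 18:12 UTC
4·60 + 28 - 450 = -182 min
-182 = -1·1440 + 1258; 1258 = 20·60 + 58 → 20:58, 2021-12-07 - 1 day = 2021-12-06
→ 2021-12-06 20:58 BRX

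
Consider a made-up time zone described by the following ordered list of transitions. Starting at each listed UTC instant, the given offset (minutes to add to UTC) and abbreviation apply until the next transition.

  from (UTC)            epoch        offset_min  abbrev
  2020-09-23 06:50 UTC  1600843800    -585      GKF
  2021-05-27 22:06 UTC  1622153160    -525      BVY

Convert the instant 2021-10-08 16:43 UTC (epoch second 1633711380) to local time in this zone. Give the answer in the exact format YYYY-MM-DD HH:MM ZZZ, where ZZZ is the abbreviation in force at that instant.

Query: 2021-10-08 16:43 UTC
Rule 2/2 (BVY, -08:45): 2021-05-27 22:06 UTC ≤ query < +∞
16·60 + 43 - 525 = 478 min
478 = 0·1440 + 478; 478 = 7·60 + 58 → 07:58, same day
→ 2021-10-08 07:58 BVY

2021-10-08 07:58 BVY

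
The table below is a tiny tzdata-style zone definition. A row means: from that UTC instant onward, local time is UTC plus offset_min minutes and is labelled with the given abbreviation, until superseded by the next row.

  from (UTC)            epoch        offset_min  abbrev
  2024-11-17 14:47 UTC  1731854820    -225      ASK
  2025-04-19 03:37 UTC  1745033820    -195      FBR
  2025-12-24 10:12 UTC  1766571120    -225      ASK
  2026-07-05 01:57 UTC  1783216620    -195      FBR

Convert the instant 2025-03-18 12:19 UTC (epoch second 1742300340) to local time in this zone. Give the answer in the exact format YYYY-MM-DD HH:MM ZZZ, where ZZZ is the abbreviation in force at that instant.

2025-03-18 08:34 ASK

Query: 2025-03-18 12:19 UTC
Rule 1/4 (ASK, -03:45): 2024-11-17 14:47 UTC ≤ query < 2025-04-19 03:37 UTC
12·60 + 19 - 225 = 514 min
514 = 0·1440 + 514; 514 = 8·60 + 34 → 08:34, same day
→ 2025-03-18 08:34 ASK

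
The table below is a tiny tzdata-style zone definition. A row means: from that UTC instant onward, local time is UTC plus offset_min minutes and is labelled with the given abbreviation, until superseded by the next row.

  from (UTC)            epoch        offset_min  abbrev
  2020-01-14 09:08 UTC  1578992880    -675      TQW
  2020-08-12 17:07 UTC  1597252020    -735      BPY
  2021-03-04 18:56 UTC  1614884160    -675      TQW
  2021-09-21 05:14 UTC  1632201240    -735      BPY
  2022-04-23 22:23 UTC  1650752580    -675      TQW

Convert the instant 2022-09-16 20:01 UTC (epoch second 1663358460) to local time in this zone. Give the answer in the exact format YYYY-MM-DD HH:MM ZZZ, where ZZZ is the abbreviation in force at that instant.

Query: 2022-09-16 20:01 UTC
Rule 5/5 (TQW, -11:15): 2022-04-23 22:23 UTC ≤ query < +∞
20·60 + 1 - 675 = 526 min
526 = 0·1440 + 526; 526 = 8·60 + 46 → 08:46, same day
→ 2022-09-16 08:46 TQW

2022-09-16 08:46 TQW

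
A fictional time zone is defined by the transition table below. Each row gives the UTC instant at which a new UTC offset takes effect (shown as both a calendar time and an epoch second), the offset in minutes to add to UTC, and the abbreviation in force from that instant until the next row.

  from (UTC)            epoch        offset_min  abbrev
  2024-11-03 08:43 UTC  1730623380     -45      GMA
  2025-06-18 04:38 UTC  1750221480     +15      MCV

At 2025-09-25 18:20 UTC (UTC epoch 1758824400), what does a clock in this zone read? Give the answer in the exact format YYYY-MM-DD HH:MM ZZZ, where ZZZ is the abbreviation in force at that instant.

2025-09-25 18:35 MCV

Query: 2025-09-25 18:20 UTC
Rule 2/2 (MCV, +00:15): 2025-06-18 04:38 UTC ≤ query < +∞
18·60 + 20 + 15 = 1115 min
1115 = 0·1440 + 1115; 1115 = 18·60 + 35 → 18:35, same day
→ 2025-09-25 18:35 MCV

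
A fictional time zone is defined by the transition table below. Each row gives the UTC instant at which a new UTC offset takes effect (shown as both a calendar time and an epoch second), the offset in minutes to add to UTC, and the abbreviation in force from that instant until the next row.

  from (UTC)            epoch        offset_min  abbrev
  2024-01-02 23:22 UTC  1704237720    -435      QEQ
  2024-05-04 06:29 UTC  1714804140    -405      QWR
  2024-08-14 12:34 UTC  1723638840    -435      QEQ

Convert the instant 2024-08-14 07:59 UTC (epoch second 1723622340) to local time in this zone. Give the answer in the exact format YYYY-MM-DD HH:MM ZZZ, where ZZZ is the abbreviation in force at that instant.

Query: 2024-08-14 07:59 UTC
Rule 2/3 (QWR, -06:45): 2024-05-04 06:29 UTC ≤ query < 2024-08-14 12:34 UTC
7·60 + 59 - 405 = 74 min
74 = 0·1440 + 74; 74 = 1·60 + 14 → 01:14, same day
→ 2024-08-14 01:14 QWR

2024-08-14 01:14 QWR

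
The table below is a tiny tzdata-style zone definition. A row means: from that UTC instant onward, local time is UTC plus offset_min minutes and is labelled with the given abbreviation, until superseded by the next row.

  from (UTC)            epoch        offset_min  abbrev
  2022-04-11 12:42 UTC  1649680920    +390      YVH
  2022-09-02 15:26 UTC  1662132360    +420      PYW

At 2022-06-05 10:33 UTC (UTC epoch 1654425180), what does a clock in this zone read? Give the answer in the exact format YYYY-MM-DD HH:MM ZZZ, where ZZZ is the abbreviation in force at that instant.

2022-06-05 17:03 YVH

Query: 2022-06-05 10:33 UTC
Rule 1/2 (YVH, +06:30): 2022-04-11 12:42 UTC ≤ query < 2022-09-02 15:26 UTC
10·60 + 33 + 390 = 1023 min
1023 = 0·1440 + 1023; 1023 = 17·60 + 3 → 17:03, same day
→ 2022-06-05 17:03 YVH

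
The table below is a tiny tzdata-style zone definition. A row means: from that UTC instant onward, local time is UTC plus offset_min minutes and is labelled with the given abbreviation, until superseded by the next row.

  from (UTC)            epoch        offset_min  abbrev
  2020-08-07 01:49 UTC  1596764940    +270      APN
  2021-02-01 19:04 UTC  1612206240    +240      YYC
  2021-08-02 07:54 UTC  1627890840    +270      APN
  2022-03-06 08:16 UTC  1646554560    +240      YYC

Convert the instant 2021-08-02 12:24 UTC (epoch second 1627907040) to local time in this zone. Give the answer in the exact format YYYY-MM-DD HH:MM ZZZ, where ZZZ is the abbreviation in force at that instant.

2021-08-02 16:54 APN

Query: 2021-08-02 12:24 UTC
Rule 3/4 (APN, +04:30): 2021-08-02 07:54 UTC ≤ query < 2022-03-06 08:16 UTC
12·60 + 24 + 270 = 1014 min
1014 = 0·1440 + 1014; 1014 = 16·60 + 54 → 16:54, same day
→ 2021-08-02 16:54 APN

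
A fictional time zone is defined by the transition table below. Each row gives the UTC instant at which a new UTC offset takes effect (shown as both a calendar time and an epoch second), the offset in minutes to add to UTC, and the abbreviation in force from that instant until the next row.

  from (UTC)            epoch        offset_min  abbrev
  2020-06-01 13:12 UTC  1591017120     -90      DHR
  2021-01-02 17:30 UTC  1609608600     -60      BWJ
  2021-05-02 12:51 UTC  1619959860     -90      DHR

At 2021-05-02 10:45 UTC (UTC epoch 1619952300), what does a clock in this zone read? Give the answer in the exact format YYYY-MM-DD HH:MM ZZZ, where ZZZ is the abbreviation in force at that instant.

2021-05-02 09:45 BWJ

Query: 2021-05-02 10:45 UTC
Rule 2/3 (BWJ, -01:00): 2021-01-02 17:30 UTC ≤ query < 2021-05-02 12:51 UTC
10·60 + 45 - 60 = 585 min
585 = 0·1440 + 585; 585 = 9·60 + 45 → 09:45, same day
→ 2021-05-02 09:45 BWJ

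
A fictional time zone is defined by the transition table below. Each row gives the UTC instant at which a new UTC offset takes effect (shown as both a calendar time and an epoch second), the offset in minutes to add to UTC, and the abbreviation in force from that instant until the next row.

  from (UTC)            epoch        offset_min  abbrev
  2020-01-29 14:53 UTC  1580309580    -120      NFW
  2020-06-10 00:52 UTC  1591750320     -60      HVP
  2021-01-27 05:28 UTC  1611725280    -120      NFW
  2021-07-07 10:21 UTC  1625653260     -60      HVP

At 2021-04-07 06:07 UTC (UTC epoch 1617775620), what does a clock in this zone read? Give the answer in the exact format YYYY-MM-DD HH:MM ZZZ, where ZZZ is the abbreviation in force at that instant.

Query: 2021-04-07 06:07 UTC
Rule 3/4 (NFW, -02:00): 2021-01-27 05:28 UTC ≤ query < 2021-07-07 10:21 UTC
6·60 + 7 - 120 = 247 min
247 = 0·1440 + 247; 247 = 4·60 + 7 → 04:07, same day
→ 2021-04-07 04:07 NFW

2021-04-07 04:07 NFW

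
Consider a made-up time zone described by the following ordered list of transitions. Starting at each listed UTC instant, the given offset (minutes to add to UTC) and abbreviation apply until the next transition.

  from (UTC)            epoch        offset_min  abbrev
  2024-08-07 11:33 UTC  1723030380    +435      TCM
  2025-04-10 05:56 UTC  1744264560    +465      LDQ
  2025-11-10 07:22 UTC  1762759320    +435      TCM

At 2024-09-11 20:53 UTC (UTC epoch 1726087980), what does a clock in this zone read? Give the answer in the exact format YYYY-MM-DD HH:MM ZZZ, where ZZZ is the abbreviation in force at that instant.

2024-09-12 04:08 TCM

Query: 2024-09-11 20:53 UTC
Rule 1/3 (TCM, +07:15): 2024-08-07 11:33 UTC ≤ query < 2025-04-10 05:56 UTC
20·60 + 53 + 435 = 1688 min
1688 = 1·1440 + 248; 248 = 4·60 + 8 → 04:08, 2024-09-11 + 1 day = 2024-09-12
→ 2024-09-12 04:08 TCM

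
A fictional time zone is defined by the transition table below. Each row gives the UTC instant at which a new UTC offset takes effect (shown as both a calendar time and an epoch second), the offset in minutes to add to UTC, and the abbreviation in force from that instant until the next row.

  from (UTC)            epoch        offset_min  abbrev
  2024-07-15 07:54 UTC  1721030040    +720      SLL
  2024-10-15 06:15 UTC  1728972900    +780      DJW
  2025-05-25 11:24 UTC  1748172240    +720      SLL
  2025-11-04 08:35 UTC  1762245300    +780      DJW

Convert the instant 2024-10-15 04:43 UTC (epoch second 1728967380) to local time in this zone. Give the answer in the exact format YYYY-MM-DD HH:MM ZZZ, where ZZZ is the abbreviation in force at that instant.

2024-10-15 16:43 SLL

Query: 2024-10-15 04:43 UTC
Rule 1/4 (SLL, +12:00): 2024-07-15 07:54 UTC ≤ query < 2024-10-15 06:15 UTC
4·60 + 43 + 720 = 1003 min
1003 = 0·1440 + 1003; 1003 = 16·60 + 43 → 16:43, same day
→ 2024-10-15 16:43 SLL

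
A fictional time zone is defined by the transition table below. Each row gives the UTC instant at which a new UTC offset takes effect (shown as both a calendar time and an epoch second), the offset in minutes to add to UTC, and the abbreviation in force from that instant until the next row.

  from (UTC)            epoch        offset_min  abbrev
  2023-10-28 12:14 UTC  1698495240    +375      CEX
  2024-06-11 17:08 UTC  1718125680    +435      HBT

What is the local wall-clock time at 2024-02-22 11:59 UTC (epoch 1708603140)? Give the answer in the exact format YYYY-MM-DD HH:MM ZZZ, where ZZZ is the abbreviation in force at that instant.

Query: 2024-02-22 11:59 UTC
Rule 1/2 (CEX, +06:15): 2023-10-28 12:14 UTC ≤ query < 2024-06-11 17:08 UTC
11·60 + 59 + 375 = 1094 min
1094 = 0·1440 + 1094; 1094 = 18·60 + 14 → 18:14, same day
→ 2024-02-22 18:14 CEX

2024-02-22 18:14 CEX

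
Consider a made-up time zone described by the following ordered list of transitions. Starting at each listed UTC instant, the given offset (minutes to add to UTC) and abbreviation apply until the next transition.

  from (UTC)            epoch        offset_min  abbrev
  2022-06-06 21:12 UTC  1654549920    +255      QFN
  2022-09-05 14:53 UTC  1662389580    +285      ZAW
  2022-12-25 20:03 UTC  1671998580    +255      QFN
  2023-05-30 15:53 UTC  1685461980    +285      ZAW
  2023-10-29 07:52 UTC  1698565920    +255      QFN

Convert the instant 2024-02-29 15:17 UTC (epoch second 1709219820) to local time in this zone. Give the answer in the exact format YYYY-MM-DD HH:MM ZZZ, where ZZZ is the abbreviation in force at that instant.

Query: 2024-02-29 15:17 UTC
Rule 5/5 (QFN, +04:15): 2023-10-29 07:52 UTC ≤ query < +∞
15·60 + 17 + 255 = 1172 min
1172 = 0·1440 + 1172; 1172 = 19·60 + 32 → 19:32, same day
→ 2024-02-29 19:32 QFN

2024-02-29 19:32 QFN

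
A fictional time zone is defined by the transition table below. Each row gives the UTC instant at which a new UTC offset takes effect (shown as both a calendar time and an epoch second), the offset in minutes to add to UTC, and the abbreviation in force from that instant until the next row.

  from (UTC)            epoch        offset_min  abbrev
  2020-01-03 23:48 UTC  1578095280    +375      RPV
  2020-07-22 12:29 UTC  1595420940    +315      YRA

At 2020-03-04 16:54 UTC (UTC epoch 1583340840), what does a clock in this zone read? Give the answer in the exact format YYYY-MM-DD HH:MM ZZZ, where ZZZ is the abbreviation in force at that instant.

2020-03-04 23:09 RPV

Query: 2020-03-04 16:54 UTC
Rule 1/2 (RPV, +06:15): 2020-01-03 23:48 UTC ≤ query < 2020-07-22 12:29 UTC
16·60 + 54 + 375 = 1389 min
1389 = 0·1440 + 1389; 1389 = 23·60 + 9 → 23:09, same day
→ 2020-03-04 23:09 RPV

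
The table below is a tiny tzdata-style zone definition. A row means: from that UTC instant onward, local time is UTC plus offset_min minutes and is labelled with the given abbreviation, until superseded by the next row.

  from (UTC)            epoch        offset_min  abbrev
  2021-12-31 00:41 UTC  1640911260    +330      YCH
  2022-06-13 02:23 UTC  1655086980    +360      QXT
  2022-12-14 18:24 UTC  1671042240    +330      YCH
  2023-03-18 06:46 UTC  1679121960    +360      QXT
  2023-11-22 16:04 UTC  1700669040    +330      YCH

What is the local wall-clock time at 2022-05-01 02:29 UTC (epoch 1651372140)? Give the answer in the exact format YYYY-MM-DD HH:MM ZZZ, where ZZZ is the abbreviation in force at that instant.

2022-05-01 07:59 YCH

Query: 2022-05-01 02:29 UTC
Rule 1/5 (YCH, +05:30): 2021-12-31 00:41 UTC ≤ query < 2022-06-13 02:23 UTC
2·60 + 29 + 330 = 479 min
479 = 0·1440 + 479; 479 = 7·60 + 59 → 07:59, same day
→ 2022-05-01 07:59 YCH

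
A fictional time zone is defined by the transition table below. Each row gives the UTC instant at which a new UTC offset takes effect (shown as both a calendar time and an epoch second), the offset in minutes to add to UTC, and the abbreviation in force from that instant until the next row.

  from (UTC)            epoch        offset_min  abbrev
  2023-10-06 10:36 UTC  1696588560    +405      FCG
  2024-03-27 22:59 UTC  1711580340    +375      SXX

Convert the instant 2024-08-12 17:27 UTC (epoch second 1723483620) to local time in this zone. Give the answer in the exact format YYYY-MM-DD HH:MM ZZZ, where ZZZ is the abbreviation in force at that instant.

Query: 2024-08-12 17:27 UTC
Rule 2/2 (SXX, +06:15): 2024-03-27 22:59 UTC ≤ query < +∞
17·60 + 27 + 375 = 1422 min
1422 = 0·1440 + 1422; 1422 = 23·60 + 42 → 23:42, same day
→ 2024-08-12 23:42 SXX

2024-08-12 23:42 SXX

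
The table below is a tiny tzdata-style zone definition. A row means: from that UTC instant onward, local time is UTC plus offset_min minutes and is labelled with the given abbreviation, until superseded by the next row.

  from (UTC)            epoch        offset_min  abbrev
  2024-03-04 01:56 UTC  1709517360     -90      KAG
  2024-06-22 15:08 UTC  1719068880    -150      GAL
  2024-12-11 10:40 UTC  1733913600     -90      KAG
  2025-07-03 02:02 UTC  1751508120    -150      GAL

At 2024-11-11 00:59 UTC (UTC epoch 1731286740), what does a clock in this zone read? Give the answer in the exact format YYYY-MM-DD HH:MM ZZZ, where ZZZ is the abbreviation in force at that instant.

Query: 2024-11-11 00:59 UTC
Rule 2/4 (GAL, -02:30): 2024-06-22 15:08 UTC ≤ query < 2024-12-11 10:40 UTC
0·60 + 59 - 150 = -91 min
-91 = -1·1440 + 1349; 1349 = 22·60 + 29 → 22:29, 2024-11-11 - 1 day = 2024-11-10
→ 2024-11-10 22:29 GAL

2024-11-10 22:29 GAL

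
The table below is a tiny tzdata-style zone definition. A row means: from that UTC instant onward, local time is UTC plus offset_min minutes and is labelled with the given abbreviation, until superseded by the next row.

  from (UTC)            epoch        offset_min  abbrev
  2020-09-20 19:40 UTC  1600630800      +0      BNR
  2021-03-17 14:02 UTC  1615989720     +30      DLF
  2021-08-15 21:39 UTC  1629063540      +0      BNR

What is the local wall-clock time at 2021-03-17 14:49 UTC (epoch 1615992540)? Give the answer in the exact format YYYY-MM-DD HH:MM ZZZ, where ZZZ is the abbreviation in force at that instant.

2021-03-17 15:19 DLF

Query: 2021-03-17 14:49 UTC
Rule 2/3 (DLF, +00:30): 2021-03-17 14:02 UTC ≤ query < 2021-08-15 21:39 UTC
14·60 + 49 + 30 = 919 min
919 = 0·1440 + 919; 919 = 15·60 + 19 → 15:19, same day
→ 2021-03-17 15:19 DLF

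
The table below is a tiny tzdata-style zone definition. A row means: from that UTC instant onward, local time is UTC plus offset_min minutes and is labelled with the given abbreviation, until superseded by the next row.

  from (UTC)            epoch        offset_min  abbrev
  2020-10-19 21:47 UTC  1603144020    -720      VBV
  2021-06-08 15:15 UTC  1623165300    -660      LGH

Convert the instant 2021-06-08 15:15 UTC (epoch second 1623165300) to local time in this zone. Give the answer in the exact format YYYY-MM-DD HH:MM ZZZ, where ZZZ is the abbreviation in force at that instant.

Query: 2021-06-08 15:15 UTC
Rule 2/2 (LGH, -11:00): 2021-06-08 15:15 UTC ≤ query < +∞
15·60 + 15 - 660 = 255 min
255 = 0·1440 + 255; 255 = 4·60 + 15 → 04:15, same day
→ 2021-06-08 04:15 LGH

2021-06-08 04:15 LGH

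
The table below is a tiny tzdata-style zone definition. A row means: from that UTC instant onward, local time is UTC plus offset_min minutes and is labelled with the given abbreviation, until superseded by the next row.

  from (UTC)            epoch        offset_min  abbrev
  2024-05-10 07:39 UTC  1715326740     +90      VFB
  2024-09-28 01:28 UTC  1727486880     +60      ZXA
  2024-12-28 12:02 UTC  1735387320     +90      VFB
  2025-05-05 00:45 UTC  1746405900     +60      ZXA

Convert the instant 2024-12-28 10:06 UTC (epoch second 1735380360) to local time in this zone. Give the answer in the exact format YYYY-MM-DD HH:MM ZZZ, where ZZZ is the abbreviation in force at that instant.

2024-12-28 11:06 ZXA

Query: 2024-12-28 10:06 UTC
Rule 2/4 (ZXA, +01:00): 2024-09-28 01:28 UTC ≤ query < 2024-12-28 12:02 UTC
10·60 + 6 + 60 = 666 min
666 = 0·1440 + 666; 666 = 11·60 + 6 → 11:06, same day
→ 2024-12-28 11:06 ZXA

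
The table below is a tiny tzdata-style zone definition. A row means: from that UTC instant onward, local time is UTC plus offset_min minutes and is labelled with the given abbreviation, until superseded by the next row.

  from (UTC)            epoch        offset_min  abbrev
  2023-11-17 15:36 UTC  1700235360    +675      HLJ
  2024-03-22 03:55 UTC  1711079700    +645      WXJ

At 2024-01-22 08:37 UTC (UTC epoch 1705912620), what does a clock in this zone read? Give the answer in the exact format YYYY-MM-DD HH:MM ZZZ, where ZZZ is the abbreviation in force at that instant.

Query: 2024-01-22 08:37 UTC
Rule 1/2 (HLJ, +11:15): 2023-11-17 15:36 UTC ≤ query < 2024-03-22 03:55 UTC
8·60 + 37 + 675 = 1192 min
1192 = 0·1440 + 1192; 1192 = 19·60 + 52 → 19:52, same day
→ 2024-01-22 19:52 HLJ

2024-01-22 19:52 HLJ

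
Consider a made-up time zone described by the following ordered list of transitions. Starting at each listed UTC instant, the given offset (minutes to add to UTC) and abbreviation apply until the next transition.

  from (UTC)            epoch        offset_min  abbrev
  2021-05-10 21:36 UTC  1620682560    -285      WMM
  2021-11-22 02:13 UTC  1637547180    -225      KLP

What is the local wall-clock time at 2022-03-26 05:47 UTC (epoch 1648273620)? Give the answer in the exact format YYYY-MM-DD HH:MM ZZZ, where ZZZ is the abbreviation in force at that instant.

2022-03-26 02:02 KLP

Query: 2022-03-26 05:47 UTC
Rule 2/2 (KLP, -03:45): 2021-11-22 02:13 UTC ≤ query < +∞
5·60 + 47 - 225 = 122 min
122 = 0·1440 + 122; 122 = 2·60 + 2 → 02:02, same day
→ 2022-03-26 02:02 KLP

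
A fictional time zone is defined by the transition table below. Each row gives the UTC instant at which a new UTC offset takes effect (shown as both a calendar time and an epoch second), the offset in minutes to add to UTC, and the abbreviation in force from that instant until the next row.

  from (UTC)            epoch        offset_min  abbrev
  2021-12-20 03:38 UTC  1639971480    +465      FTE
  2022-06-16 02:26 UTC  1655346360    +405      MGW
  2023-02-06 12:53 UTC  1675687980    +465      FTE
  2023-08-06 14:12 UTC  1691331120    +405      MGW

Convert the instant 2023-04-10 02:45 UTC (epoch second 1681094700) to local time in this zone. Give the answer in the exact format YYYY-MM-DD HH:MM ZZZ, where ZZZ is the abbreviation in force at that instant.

2023-04-10 10:30 FTE

Query: 2023-04-10 02:45 UTC
Rule 3/4 (FTE, +07:45): 2023-02-06 12:53 UTC ≤ query < 2023-08-06 14:12 UTC
2·60 + 45 + 465 = 630 min
630 = 0·1440 + 630; 630 = 10·60 + 30 → 10:30, same day
→ 2023-04-10 10:30 FTE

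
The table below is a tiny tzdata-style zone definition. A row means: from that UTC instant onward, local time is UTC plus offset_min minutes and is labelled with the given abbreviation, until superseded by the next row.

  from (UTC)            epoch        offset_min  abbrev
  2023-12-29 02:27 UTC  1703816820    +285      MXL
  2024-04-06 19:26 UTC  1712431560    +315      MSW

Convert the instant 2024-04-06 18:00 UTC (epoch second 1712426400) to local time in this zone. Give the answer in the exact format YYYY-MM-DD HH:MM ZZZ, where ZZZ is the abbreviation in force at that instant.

Query: 2024-04-06 18:00 UTC
Rule 1/2 (MXL, +04:45): 2023-12-29 02:27 UTC ≤ query < 2024-04-06 19:26 UTC
18·60 + 0 + 285 = 1365 min
1365 = 0·1440 + 1365; 1365 = 22·60 + 45 → 22:45, same day
→ 2024-04-06 22:45 MXL

2024-04-06 22:45 MXL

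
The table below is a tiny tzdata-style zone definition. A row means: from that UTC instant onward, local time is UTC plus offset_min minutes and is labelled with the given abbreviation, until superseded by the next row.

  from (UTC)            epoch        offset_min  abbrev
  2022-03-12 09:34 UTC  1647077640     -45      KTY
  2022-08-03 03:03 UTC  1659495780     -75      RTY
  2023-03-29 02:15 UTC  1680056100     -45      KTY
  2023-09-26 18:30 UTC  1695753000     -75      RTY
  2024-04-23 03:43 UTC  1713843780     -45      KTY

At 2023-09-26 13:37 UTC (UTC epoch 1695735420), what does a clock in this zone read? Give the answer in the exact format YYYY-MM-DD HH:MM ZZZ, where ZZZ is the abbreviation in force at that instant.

Query: 2023-09-26 13:37 UTC
Rule 3/5 (KTY, -00:45): 2023-03-29 02:15 UTC ≤ query < 2023-09-26 18:30 UTC
13·60 + 37 - 45 = 772 min
772 = 0·1440 + 772; 772 = 12·60 + 52 → 12:52, same day
→ 2023-09-26 12:52 KTY

2023-09-26 12:52 KTY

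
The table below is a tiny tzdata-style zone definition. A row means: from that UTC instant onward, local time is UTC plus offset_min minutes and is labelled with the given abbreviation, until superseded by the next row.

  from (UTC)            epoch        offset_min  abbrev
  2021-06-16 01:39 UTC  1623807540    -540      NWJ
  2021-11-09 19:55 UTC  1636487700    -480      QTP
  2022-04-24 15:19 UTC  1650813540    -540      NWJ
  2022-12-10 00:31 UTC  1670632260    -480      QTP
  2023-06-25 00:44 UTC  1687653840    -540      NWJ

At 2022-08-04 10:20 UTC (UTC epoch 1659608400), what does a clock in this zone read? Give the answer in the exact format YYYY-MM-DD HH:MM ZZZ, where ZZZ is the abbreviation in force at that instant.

2022-08-04 01:20 NWJ

Query: 2022-08-04 10:20 UTC
Rule 3/5 (NWJ, -09:00): 2022-04-24 15:19 UTC ≤ query < 2022-12-10 00:31 UTC
10·60 + 20 - 540 = 80 min
80 = 0·1440 + 80; 80 = 1·60 + 20 → 01:20, same day
→ 2022-08-04 01:20 NWJ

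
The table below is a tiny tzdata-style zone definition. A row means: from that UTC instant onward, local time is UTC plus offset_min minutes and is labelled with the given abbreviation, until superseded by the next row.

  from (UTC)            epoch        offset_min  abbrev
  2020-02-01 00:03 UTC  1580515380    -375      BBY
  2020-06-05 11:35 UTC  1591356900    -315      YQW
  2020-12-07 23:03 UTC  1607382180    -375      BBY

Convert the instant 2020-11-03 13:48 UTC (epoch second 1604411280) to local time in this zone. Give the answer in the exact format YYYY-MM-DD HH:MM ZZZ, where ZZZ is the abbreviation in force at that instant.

Query: 2020-11-03 13:48 UTC
Rule 2/3 (YQW, -05:15): 2020-06-05 11:35 UTC ≤ query < 2020-12-07 23:03 UTC
13·60 + 48 - 315 = 513 min
513 = 0·1440 + 513; 513 = 8·60 + 33 → 08:33, same day
→ 2020-11-03 08:33 YQW

2020-11-03 08:33 YQW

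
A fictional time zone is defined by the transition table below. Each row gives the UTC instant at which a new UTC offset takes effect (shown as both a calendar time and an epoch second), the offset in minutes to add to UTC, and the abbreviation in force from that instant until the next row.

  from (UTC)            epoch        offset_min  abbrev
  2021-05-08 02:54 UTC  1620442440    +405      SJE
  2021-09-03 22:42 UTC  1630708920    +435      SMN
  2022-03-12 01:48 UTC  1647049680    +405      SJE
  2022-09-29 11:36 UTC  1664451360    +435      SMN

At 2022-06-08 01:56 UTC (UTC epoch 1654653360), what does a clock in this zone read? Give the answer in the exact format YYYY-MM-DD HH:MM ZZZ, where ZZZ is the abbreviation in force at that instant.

Query: 2022-06-08 01:56 UTC
Rule 3/4 (SJE, +06:45): 2022-03-12 01:48 UTC ≤ query < 2022-09-29 11:36 UTC
1·60 + 56 + 405 = 521 min
521 = 0·1440 + 521; 521 = 8·60 + 41 → 08:41, same day
→ 2022-06-08 08:41 SJE

2022-06-08 08:41 SJE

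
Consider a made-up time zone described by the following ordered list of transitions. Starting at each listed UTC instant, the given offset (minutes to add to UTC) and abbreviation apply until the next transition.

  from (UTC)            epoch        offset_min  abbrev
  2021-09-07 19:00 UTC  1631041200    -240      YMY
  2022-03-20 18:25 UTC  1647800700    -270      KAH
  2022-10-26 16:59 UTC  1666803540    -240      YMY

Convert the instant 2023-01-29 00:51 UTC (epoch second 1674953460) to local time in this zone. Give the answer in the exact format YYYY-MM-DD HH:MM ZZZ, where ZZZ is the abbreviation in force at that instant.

Query: 2023-01-29 00:51 UTC
Rule 3/3 (YMY, -04:00): 2022-10-26 16:59 UTC ≤ query < +∞
0·60 + 51 - 240 = -189 min
-189 = -1·1440 + 1251; 1251 = 20·60 + 51 → 20:51, 2023-01-29 - 1 day = 2023-01-28
→ 2023-01-28 20:51 YMY

2023-01-28 20:51 YMY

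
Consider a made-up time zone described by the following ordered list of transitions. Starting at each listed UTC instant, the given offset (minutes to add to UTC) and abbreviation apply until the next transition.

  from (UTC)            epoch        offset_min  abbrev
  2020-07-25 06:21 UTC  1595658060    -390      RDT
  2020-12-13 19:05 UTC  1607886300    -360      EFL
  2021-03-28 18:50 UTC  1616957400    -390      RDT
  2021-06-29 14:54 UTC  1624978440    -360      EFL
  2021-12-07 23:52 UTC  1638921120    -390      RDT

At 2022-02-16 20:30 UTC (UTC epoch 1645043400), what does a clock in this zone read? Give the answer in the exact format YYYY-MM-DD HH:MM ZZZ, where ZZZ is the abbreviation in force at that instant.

Query: 2022-02-16 20:30 UTC
Rule 5/5 (RDT, -06:30): 2021-12-07 23:52 UTC ≤ query < +∞
20·60 + 30 - 390 = 840 min
840 = 0·1440 + 840; 840 = 14·60 + 0 → 14:00, same day
→ 2022-02-16 14:00 RDT

2022-02-16 14:00 RDT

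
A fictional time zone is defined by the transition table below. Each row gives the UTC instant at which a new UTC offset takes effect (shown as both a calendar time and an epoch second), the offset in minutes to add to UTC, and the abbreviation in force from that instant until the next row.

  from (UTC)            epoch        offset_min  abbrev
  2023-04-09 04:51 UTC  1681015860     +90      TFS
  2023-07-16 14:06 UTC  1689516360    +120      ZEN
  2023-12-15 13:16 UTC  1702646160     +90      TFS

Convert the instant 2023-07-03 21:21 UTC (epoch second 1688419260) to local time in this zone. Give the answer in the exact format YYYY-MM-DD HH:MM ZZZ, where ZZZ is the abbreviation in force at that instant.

Query: 2023-07-03 21:21 UTC
Rule 1/3 (TFS, +01:30): 2023-04-09 04:51 UTC ≤ query < 2023-07-16 14:06 UTC
21·60 + 21 + 90 = 1371 min
1371 = 0·1440 + 1371; 1371 = 22·60 + 51 → 22:51, same day
→ 2023-07-03 22:51 TFS

2023-07-03 22:51 TFS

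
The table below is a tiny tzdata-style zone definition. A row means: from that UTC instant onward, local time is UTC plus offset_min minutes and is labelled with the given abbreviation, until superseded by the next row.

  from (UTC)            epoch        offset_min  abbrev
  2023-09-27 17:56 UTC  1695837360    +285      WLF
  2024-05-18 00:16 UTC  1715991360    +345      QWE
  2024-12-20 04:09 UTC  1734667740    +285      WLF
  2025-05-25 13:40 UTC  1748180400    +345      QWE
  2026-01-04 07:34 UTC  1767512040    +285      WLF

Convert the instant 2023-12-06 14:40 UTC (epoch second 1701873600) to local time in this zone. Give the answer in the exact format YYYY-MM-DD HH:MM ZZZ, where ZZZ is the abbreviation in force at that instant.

Query: 2023-12-06 14:40 UTC
Rule 1/5 (WLF, +04:45): 2023-09-27 17:56 UTC ≤ query < 2024-05-18 00:16 UTC
14·60 + 40 + 285 = 1165 min
1165 = 0·1440 + 1165; 1165 = 19·60 + 25 → 19:25, same day
→ 2023-12-06 19:25 WLF

2023-12-06 19:25 WLF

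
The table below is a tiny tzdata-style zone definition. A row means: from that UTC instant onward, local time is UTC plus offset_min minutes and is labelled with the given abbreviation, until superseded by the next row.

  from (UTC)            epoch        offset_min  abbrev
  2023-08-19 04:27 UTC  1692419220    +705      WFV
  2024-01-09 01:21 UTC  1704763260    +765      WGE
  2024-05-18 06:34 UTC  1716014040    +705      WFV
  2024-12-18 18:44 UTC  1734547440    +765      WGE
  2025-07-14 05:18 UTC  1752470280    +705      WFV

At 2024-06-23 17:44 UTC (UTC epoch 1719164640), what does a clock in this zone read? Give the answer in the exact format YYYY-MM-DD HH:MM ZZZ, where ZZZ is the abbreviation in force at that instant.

Query: 2024-06-23 17:44 UTC
Rule 3/5 (WFV, +11:45): 2024-05-18 06:34 UTC ≤ query < 2024-12-18 18:44 UTC
17·60 + 44 + 705 = 1769 min
1769 = 1·1440 + 329; 329 = 5·60 + 29 → 05:29, 2024-06-23 + 1 day = 2024-06-24
→ 2024-06-24 05:29 WFV

2024-06-24 05:29 WFV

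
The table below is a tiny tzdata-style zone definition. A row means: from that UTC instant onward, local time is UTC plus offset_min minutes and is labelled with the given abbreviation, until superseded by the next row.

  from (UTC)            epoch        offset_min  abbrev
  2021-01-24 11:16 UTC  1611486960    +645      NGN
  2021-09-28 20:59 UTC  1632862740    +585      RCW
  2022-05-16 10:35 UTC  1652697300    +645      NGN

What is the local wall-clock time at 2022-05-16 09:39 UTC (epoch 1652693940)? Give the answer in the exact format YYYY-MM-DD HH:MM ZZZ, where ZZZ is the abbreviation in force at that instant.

Query: 2022-05-16 09:39 UTC
Rule 2/3 (RCW, +09:45): 2021-09-28 20:59 UTC ≤ query < 2022-05-16 10:35 UTC
9·60 + 39 + 585 = 1164 min
1164 = 0·1440 + 1164; 1164 = 19·60 + 24 → 19:24, same day
→ 2022-05-16 19:24 RCW

2022-05-16 19:24 RCW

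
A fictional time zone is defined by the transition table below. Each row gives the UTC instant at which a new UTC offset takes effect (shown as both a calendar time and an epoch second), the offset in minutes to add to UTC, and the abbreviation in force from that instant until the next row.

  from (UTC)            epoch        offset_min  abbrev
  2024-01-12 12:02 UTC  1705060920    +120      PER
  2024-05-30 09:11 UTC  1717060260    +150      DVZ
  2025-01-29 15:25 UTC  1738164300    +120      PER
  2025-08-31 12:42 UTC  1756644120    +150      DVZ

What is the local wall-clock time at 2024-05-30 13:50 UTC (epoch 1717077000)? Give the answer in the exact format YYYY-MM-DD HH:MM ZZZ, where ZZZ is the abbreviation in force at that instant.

2024-05-30 16:20 DVZ

Query: 2024-05-30 13:50 UTC
Rule 2/4 (DVZ, +02:30): 2024-05-30 09:11 UTC ≤ query < 2025-01-29 15:25 UTC
13·60 + 50 + 150 = 980 min
980 = 0·1440 + 980; 980 = 16·60 + 20 → 16:20, same day
→ 2024-05-30 16:20 DVZ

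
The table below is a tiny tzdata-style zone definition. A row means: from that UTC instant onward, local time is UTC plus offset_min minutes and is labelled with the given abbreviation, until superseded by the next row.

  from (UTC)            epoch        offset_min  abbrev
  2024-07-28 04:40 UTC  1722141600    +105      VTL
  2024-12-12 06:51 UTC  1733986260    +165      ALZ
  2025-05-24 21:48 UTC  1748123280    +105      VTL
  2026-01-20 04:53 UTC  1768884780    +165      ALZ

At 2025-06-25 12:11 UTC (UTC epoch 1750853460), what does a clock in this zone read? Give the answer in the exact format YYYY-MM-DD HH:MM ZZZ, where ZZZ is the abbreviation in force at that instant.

2025-06-25 13:56 VTL

Query: 2025-06-25 12:11 UTC
Rule 3/4 (VTL, +01:45): 2025-05-24 21:48 UTC ≤ query < 2026-01-20 04:53 UTC
12·60 + 11 + 105 = 836 min
836 = 0·1440 + 836; 836 = 13·60 + 56 → 13:56, same day
→ 2025-06-25 13:56 VTL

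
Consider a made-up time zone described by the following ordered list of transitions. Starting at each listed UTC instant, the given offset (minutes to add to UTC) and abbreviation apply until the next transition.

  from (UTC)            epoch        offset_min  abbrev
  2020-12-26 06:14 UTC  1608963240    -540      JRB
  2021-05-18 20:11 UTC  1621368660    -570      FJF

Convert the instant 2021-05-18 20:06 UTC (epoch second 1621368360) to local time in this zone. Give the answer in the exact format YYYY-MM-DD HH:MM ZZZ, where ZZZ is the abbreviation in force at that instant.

Query: 2021-05-18 20:06 UTC
Rule 1/2 (JRB, -09:00): 2020-12-26 06:14 UTC ≤ query < 2021-05-18 20:11 UTC
20·60 + 6 - 540 = 666 min
666 = 0·1440 + 666; 666 = 11·60 + 6 → 11:06, same day
→ 2021-05-18 11:06 JRB

2021-05-18 11:06 JRB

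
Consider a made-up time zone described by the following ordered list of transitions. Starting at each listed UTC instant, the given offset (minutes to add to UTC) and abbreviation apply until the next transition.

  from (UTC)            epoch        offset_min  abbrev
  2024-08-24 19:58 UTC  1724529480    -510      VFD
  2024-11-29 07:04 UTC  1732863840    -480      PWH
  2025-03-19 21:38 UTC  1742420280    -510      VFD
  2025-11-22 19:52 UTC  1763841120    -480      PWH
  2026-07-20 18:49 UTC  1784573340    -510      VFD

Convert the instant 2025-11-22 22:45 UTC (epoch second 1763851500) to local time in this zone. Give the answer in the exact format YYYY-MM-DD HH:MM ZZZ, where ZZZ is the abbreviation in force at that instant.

2025-11-22 14:45 PWH

Query: 2025-11-22 22:45 UTC
Rule 4/5 (PWH, -08:00): 2025-11-22 19:52 UTC ≤ query < 2026-07-20 18:49 UTC
22·60 + 45 - 480 = 885 min
885 = 0·1440 + 885; 885 = 14·60 + 45 → 14:45, same day
→ 2025-11-22 14:45 PWH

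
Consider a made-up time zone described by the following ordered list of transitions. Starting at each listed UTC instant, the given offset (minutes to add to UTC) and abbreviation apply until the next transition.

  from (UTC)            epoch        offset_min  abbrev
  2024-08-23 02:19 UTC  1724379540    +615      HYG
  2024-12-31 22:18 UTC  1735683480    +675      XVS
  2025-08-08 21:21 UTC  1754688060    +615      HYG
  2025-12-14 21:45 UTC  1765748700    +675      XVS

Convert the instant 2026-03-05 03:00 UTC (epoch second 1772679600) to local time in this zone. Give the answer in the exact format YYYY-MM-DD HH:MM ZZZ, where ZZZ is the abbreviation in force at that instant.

2026-03-05 14:15 XVS

Query: 2026-03-05 03:00 UTC
Rule 4/4 (XVS, +11:15): 2025-12-14 21:45 UTC ≤ query < +∞
3·60 + 0 + 675 = 855 min
855 = 0·1440 + 855; 855 = 14·60 + 15 → 14:15, same day
→ 2026-03-05 14:15 XVS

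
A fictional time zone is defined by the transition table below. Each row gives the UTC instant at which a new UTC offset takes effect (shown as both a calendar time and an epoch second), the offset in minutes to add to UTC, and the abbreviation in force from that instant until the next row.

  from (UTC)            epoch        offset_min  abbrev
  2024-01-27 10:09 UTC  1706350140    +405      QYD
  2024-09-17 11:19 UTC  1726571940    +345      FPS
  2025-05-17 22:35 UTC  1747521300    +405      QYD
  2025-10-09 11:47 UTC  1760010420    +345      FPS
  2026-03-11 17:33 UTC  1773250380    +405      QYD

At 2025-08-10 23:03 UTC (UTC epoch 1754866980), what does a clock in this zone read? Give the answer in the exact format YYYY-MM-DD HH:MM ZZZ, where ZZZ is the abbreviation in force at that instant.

2025-08-11 05:48 QYD

Query: 2025-08-10 23:03 UTC
Rule 3/5 (QYD, +06:45): 2025-05-17 22:35 UTC ≤ query < 2025-10-09 11:47 UTC
23·60 + 3 + 405 = 1788 min
1788 = 1·1440 + 348; 348 = 5·60 + 48 → 05:48, 2025-08-10 + 1 day = 2025-08-11
→ 2025-08-11 05:48 QYD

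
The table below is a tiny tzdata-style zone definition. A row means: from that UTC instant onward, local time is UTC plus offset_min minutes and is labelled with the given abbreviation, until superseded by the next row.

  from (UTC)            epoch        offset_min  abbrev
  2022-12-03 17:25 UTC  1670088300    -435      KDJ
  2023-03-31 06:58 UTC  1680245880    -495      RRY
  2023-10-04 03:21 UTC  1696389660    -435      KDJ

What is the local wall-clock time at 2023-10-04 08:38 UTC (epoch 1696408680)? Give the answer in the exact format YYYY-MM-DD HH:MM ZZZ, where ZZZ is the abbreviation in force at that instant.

2023-10-04 01:23 KDJ

Query: 2023-10-04 08:38 UTC
Rule 3/3 (KDJ, -07:15): 2023-10-04 03:21 UTC ≤ query < +∞
8·60 + 38 - 435 = 83 min
83 = 0·1440 + 83; 83 = 1·60 + 23 → 01:23, same day
→ 2023-10-04 01:23 KDJ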